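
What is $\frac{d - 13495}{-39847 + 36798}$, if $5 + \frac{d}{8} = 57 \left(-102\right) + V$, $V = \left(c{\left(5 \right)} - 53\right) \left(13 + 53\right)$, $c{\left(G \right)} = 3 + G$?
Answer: $\frac{83807}{3049} \approx 27.487$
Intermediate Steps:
$V = -2970$ ($V = \left(\left(3 + 5\right) - 53\right) \left(13 + 53\right) = \left(8 - 53\right) 66 = \left(-45\right) 66 = -2970$)
$d = -70312$ ($d = -40 + 8 \left(57 \left(-102\right) - 2970\right) = -40 + 8 \left(-5814 - 2970\right) = -40 + 8 \left(-8784\right) = -40 - 70272 = -70312$)
$\frac{d - 13495}{-39847 + 36798} = \frac{-70312 - 13495}{-39847 + 36798} = - \frac{83807}{-3049} = \left(-83807\right) \left(- \frac{1}{3049}\right) = \frac{83807}{3049}$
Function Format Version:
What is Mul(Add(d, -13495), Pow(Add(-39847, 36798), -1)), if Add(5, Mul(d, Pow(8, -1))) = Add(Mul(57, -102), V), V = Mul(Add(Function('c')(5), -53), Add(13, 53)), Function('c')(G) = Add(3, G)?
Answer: Rational(83807, 3049) ≈ 27.487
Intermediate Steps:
V = -2970 (V = Mul(Add(Add(3, 5), -53), Add(13, 53)) = Mul(Add(8, -53), 66) = Mul(-45, 66) = -2970)
d = -70312 (d = Add(-40, Mul(8, Add(Mul(57, -102), -2970))) = Add(-40, Mul(8, Add(-5814, -2970))) = Add(-40, Mul(8, -8784)) = Add(-40, -70272) = -70312)
Mul(Add(d, -13495), Pow(Add(-39847, 36798), -1)) = Mul(Add(-70312, -13495), Pow(Add(-39847, 36798), -1)) = Mul(-83807, Pow(-3049, -1)) = Mul(-83807, Rational(-1, 3049)) = Rational(83807, 3049)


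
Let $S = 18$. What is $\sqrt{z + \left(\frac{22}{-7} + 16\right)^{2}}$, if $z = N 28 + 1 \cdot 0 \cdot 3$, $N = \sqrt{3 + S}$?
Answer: $\frac{2 \sqrt{2025 + 343 \sqrt{21}}}{7} \approx 17.135$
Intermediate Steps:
$N = \sqrt{21}$ ($N = \sqrt{3 + 18} = \sqrt{21} \approx 4.5826$)
$z = 28 \sqrt{21}$ ($z = \sqrt{21} \cdot 28 + 1 \cdot 0 \cdot 3 = 28 \sqrt{21} + 0 \cdot 3 = 28 \sqrt{21} + 0 = 28 \sqrt{21} \approx 128.31$)
$\sqrt{z + \left(\frac{22}{-7} + 16\right)^{2}} = \sqrt{28 \sqrt{21} + \left(\frac{22}{-7} + 16\right)^{2}} = \sqrt{28 \sqrt{21} + \left(22 \left(- \frac{1}{7}\right) + 16\right)^{2}} = \sqrt{28 \sqrt{21} + \left(- \frac{22}{7} + 16\right)^{2}} = \sqrt{28 \sqrt{21} + \left(\frac{90}{7}\right)^{2}} = \sqrt{28 \sqrt{21} + \frac{8100}{49}} = \sqrt{\frac{8100}{49} + 28 \sqrt{21}}$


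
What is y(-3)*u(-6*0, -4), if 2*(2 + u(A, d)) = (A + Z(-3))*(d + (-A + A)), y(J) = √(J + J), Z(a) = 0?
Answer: -2*I*√6 ≈ -4.899*I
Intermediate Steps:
y(J) = √2*√J (y(J) = √(2*J) = √2*√J)
u(A, d) = -2 + A*d/2 (u(A, d) = -2 + ((A + 0)*(d + (-A + A)))/2 = -2 + (A*(d + 0))/2 = -2 + (A*d)/2 = -2 + A*d/2)
y(-3)*u(-6*0, -4) = (√2*√(-3))*(-2 + (½)*(-6*0)*(-4)) = (√2*(I*√3))*(-2 + (½)*0*(-4)) = (I*√6)*(-2 + 0) = (I*√6)*(-2) = -2*I*√6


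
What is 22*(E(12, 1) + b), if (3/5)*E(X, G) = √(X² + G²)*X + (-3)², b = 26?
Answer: 902 + 440*√145 ≈ 6200.3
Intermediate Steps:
E(X, G) = 15 + 5*X*√(G² + X²)/3 (E(X, G) = 5*(√(X² + G²)*X + (-3)²)/3 = 5*(√(G² + X²)*X + 9)/3 = 5*(X*√(G² + X²) + 9)/3 = 5*(9 + X*√(G² + X²))/3 = 15 + 5*X*√(G² + X²)/3)
22*(E(12, 1) + b) = 22*((15 + (5/3)*12*√(1² + 12²)) + 26) = 22*((15 + (5/3)*12*√(1 + 144)) + 26) = 22*((15 + (5/3)*12*√145) + 26) = 22*((15 + 20*√145) + 26) = 22*(41 + 20*√145) = 902 + 440*√145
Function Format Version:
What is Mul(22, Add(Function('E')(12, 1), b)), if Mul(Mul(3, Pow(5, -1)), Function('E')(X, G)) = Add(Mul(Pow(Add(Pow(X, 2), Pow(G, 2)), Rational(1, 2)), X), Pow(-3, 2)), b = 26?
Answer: Add(902, Mul(440, Pow(145, Rational(1, 2)))) ≈ 6200.3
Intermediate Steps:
Function('E')(X, G) = Add(15, Mul(Rational(5, 3), X, Pow(Add(Pow(G, 2), Pow(X, 2)), Rational(1, 2)))) (Function('E')(X, G) = Mul(Rational(5, 3), Add(Mul(Pow(Add(Pow(X, 2), Pow(G, 2)), Rational(1, 2)), X), Pow(-3, 2))) = Mul(Rational(5, 3), Add(Mul(Pow(Add(Pow(G, 2), Pow(X, 2)), Rational(1, 2)), X), 9)) = Mul(Rational(5, 3), Add(Mul(X, Pow(Add(Pow(G, 2), Pow(X, 2)), Rational(1, 2))), 9)) = Mul(Rational(5, 3), Add(9, Mul(X, Pow(Add(Pow(G, 2), Pow(X, 2)), Rational(1, 2))))) = Add(15, Mul(Rational(5, 3), X, Pow(Add(Pow(G, 2), Pow(X, 2)), Rational(1, 2)))))
Mul(22, Add(Function('E')(12, 1), b)) = Mul(22, Add(Add(15, Mul(Rational(5, 3), 12, Pow(Add(Pow(1, 2), Pow(12, 2)), Rational(1, 2)))), 26)) = Mul(22, Add(Add(15, Mul(Rational(5, 3), 12, Pow(Add(1, 144), Rational(1, 2)))), 26)) = Mul(22, Add(Add(15, Mul(Rational(5, 3), 12, Pow(145, Rational(1, 2)))), 26)) = Mul(22, Add(Add(15, Mul(20, Pow(145, Rational(1, 2)))), 26)) = Mul(22, Add(41, Mul(20, Pow(145, Rational(1, 2))))) = Add(902, Mul(440, Pow(145, Rational(1, 2))))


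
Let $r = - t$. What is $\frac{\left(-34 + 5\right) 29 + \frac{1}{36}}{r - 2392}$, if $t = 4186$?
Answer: $\frac{30275}{236808} \approx 0.12785$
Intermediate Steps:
$r = -4186$ ($r = \left(-1\right) 4186 = -4186$)
$\frac{\left(-34 + 5\right) 29 + \frac{1}{36}}{r - 2392} = \frac{\left(-34 + 5\right) 29 + \frac{1}{36}}{-4186 - 2392} = \frac{\left(-29\right) 29 + \frac{1}{36}}{-6578} = \left(-841 + \frac{1}{36}\right) \left(- \frac{1}{6578}\right) = \left(- \frac{30275}{36}\right) \left(- \frac{1}{6578}\right) = \frac{30275}{236808}$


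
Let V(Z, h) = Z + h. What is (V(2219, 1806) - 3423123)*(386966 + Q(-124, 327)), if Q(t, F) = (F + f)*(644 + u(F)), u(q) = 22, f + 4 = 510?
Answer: -3219915026912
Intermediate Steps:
f = 506 (f = -4 + 510 = 506)
Q(t, F) = 336996 + 666*F (Q(t, F) = (F + 506)*(644 + 22) = (506 + F)*666 = 336996 + 666*F)
(V(2219, 1806) - 3423123)*(386966 + Q(-124, 327)) = ((2219 + 1806) - 3423123)*(386966 + (336996 + 666*327)) = (4025 - 3423123)*(386966 + (336996 + 217782)) = -3419098*(386966 + 554778) = -3419098*941744 = -3219915026912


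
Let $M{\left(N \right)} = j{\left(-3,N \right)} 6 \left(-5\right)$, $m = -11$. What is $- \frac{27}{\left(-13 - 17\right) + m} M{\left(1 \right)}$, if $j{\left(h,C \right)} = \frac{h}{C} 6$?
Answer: $\frac{14580}{41} \approx 355.61$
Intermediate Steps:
$j{\left(h,C \right)} = \frac{6 h}{C}$
$M{\left(N \right)} = \frac{540}{N}$ ($M{\left(N \right)} = 6 \left(-3\right) \frac{1}{N} 6 \left(-5\right) = - \frac{18}{N} 6 \left(-5\right) = - \frac{108}{N} \left(-5\right) = \frac{540}{N}$)
$- \frac{27}{\left(-13 - 17\right) + m} M{\left(1 \right)} = - \frac{27}{\left(-13 - 17\right) - 11} \cdot \frac{540}{1} = - \frac{27}{-30 - 11} \cdot 540 \cdot 1 = - \frac{27}{-41} \cdot 540 = \left(-27\right) \left(- \frac{1}{41}\right) 540 = \frac{27}{41} \cdot 540 = \frac{14580}{41}$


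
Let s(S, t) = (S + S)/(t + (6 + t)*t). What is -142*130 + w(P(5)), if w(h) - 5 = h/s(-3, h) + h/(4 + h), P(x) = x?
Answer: -166540/9 ≈ -18504.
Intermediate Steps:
s(S, t) = 2*S/(t + t*(6 + t)) (s(S, t) = (2*S)/(t + t*(6 + t)) = 2*S/(t + t*(6 + t)))
w(h) = 5 + h/(4 + h) - h²*(7 + h)/6 (w(h) = 5 + (h/((2*(-3)/(h*(7 + h)))) + h/(4 + h)) = 5 + (h/((-6/(h*(7 + h)))) + h/(4 + h)) = 5 + (h*(-h*(7 + h)/6) + h/(4 + h)) = 5 + (-h²*(7 + h)/6 + h/(4 + h)) = 5 + (h/(4 + h) - h²*(7 + h)/6) = 5 + h/(4 + h) - h²*(7 + h)/6)
-142*130 + w(P(5)) = -142*130 + (120 - 1*5⁴ - 28*5² - 11*5³ + 36*5)/(6*(4 + 5)) = -18460 + (⅙)*(120 - 1*625 - 28*25 - 11*125 + 180)/9 = -18460 + (⅙)*(⅑)*(120 - 625 - 700 - 1375 + 180) = -18460 + (⅙)*(⅑)*(-2400) = -18460 - 400/9 = -166540/9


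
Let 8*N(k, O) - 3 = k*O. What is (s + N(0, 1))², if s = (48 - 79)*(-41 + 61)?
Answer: 24571849/64 ≈ 3.8394e+5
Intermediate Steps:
N(k, O) = 3/8 + O*k/8 (N(k, O) = 3/8 + (k*O)/8 = 3/8 + (O*k)/8 = 3/8 + O*k/8)
s = -620 (s = -31*20 = -620)
(s + N(0, 1))² = (-620 + (3/8 + (⅛)*1*0))² = (-620 + (3/8 + 0))² = (-620 + 3/8)² = (-4957/8)² = 24571849/64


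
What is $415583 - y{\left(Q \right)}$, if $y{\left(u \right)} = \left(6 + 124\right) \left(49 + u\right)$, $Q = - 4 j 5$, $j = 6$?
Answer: $424813$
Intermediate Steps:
$Q = -120$ ($Q = \left(-4\right) 6 \cdot 5 = \left(-24\right) 5 = -120$)
$y{\left(u \right)} = 6370 + 130 u$ ($y{\left(u \right)} = 130 \left(49 + u\right) = 6370 + 130 u$)
$415583 - y{\left(Q \right)} = 415583 - \left(6370 + 130 \left(-120\right)\right) = 415583 - \left(6370 - 15600\right) = 415583 - -9230 = 415583 + 9230 = 424813$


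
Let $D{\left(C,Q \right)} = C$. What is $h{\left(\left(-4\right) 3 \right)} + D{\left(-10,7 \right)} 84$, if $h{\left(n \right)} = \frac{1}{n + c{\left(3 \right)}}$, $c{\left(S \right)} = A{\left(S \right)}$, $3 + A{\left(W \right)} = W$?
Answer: $- \frac{10081}{12} \approx -840.08$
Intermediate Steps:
$A{\left(W \right)} = -3 + W$
$c{\left(S \right)} = -3 + S$
$h{\left(n \right)} = \frac{1}{n}$ ($h{\left(n \right)} = \frac{1}{n + \left(-3 + 3\right)} = \frac{1}{n + 0} = \frac{1}{n}$)
$h{\left(\left(-4\right) 3 \right)} + D{\left(-10,7 \right)} 84 = \frac{1}{\left(-4\right) 3} - 840 = \frac{1}{-12} - 840 = - \frac{1}{12} - 840 = - \frac{10081}{12}$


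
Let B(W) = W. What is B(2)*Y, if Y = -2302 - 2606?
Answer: -9816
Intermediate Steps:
Y = -4908
B(2)*Y = 2*(-4908) = -9816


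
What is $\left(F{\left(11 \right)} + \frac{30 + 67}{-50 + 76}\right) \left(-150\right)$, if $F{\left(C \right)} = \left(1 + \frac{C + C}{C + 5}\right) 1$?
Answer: $- \frac{47625}{52} \approx -915.87$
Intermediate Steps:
$F{\left(C \right)} = 1 + \frac{2 C}{5 + C}$ ($F{\left(C \right)} = \left(1 + \frac{2 C}{5 + C}\right) 1 = 1 + \frac{2 C}{5 + C}$)
$\left(F{\left(11 \right)} + \frac{30 + 67}{-50 + 76}\right) \left(-150\right) = \left(\frac{5 + 3 \cdot 11}{5 + 11} + \frac{30 + 67}{-50 + 76}\right) \left(-150\right) = \left(\frac{5 + 33}{16} + \frac{97}{26}\right) \left(-150\right) = \left(\frac{1}{16} \cdot 38 + 97 \cdot \frac{1}{26}\right) \left(-150\right) = \left(\frac{19}{8} + \frac{97}{26}\right) \left(-150\right) = \frac{635}{104} \left(-150\right) = - \frac{47625}{52}$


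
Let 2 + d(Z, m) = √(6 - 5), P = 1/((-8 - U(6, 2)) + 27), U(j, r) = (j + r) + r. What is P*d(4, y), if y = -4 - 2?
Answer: -⅑ ≈ -0.11111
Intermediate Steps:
U(j, r) = j + 2*r
y = -6
P = ⅑ (P = 1/((-8 - (6 + 2*2)) + 27) = 1/((-8 - (6 + 4)) + 27) = 1/((-8 - 1*10) + 27) = 1/((-8 - 10) + 27) = 1/(-18 + 27) = 1/9 = ⅑ ≈ 0.11111)
d(Z, m) = -1 (d(Z, m) = -2 + √(6 - 5) = -2 + √1 = -2 + 1 = -1)
P*d(4, y) = (⅑)*(-1) = -⅑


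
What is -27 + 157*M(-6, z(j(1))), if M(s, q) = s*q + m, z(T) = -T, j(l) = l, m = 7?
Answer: 2014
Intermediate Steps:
M(s, q) = 7 + q*s (M(s, q) = s*q + 7 = q*s + 7 = 7 + q*s)
-27 + 157*M(-6, z(j(1))) = -27 + 157*(7 - 1*1*(-6)) = -27 + 157*(7 - 1*(-6)) = -27 + 157*(7 + 6) = -27 + 157*13 = -27 + 2041 = 2014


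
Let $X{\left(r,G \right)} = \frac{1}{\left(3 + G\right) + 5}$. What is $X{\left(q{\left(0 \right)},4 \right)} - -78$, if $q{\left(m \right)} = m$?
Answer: $\frac{937}{12} \approx 78.083$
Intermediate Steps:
$X{\left(r,G \right)} = \frac{1}{8 + G}$
$X{\left(q{\left(0 \right)},4 \right)} - -78 = \frac{1}{8 + 4} - -78 = \frac{1}{12} + 78 = \frac{937}{12}$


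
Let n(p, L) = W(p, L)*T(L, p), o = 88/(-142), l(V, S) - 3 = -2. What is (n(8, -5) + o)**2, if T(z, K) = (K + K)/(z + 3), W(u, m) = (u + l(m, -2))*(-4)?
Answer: 416323216/5041 ≈ 82587.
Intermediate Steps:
l(V, S) = 1 (l(V, S) = 3 - 2 = 1)
W(u, m) = -4 - 4*u (W(u, m) = (u + 1)*(-4) = (1 + u)*(-4) = -4 - 4*u)
o = -44/71 (o = 88*(-1/142) = -44/71 ≈ -0.61972)
T(z, K) = 2*K/(3 + z) (T(z, K) = (2*K)/(3 + z) = 2*K/(3 + z))
n(p, L) = 2*p*(-4 - 4*p)/(3 + L) (n(p, L) = (-4 - 4*p)*(2*p/(3 + L)) = 2*p*(-4 - 4*p)/(3 + L))
(n(8, -5) + o)**2 = (-8*8*(1 + 8)/(3 - 5) - 44/71)**2 = (-8*8*9/(-2) - 44/71)**2 = (-8*8*(-1/2)*9 - 44/71)**2 = (288 - 44/71)**2 = (20404/71)**2 = 416323216/5041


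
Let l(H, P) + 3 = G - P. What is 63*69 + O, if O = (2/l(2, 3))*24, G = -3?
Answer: 13025/3 ≈ 4341.7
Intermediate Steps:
l(H, P) = -6 - P (l(H, P) = -3 + (-3 - P) = -6 - P)
O = -16/3 (O = (2/(-6 - 1*3))*24 = (2/(-6 - 3))*24 = (2/(-9))*24 = (2*(-⅑))*24 = -2/9*24 = -16/3 ≈ -5.3333)
63*69 + O = 63*69 - 16/3 = 4347 - 16/3 = 13025/3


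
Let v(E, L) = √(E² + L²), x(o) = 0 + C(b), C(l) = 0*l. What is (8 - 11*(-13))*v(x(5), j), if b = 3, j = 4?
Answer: 604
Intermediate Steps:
C(l) = 0
x(o) = 0 (x(o) = 0 + 0 = 0)
(8 - 11*(-13))*v(x(5), j) = (8 - 11*(-13))*√(0² + 4²) = (8 + 143)*√(0 + 16) = 151*√16 = 151*4 = 604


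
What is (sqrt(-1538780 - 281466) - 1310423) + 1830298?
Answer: 519875 + I*sqrt(1820246) ≈ 5.1988e+5 + 1349.2*I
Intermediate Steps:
(sqrt(-1538780 - 281466) - 1310423) + 1830298 = (sqrt(-1820246) - 1310423) + 1830298 = (I*sqrt(1820246) - 1310423) + 1830298 = (-1310423 + I*sqrt(1820246)) + 1830298 = 519875 + I*sqrt(1820246)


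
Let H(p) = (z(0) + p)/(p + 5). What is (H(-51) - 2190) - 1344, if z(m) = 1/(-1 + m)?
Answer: -81256/23 ≈ -3532.9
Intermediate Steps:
H(p) = (-1 + p)/(5 + p) (H(p) = (1/(-1 + 0) + p)/(p + 5) = (1/(-1) + p)/(5 + p) = (-1 + p)/(5 + p))
(H(-51) - 2190) - 1344 = ((-1 - 51)/(5 - 51) - 2190) - 1344 = (-52/(-46) - 2190) - 1344 = (-1/46*(-52) - 2190) - 1344 = (26/23 - 2190) - 1344 = -50344/23 - 1344 = -81256/23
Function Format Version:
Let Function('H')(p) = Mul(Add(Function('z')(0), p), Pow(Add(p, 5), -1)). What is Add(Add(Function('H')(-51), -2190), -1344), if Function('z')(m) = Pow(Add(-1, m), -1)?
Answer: Rational(-81256, 23) ≈ -3532.9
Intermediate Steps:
Function('H')(p) = Mul(Pow(Add(5, p), -1), Add(-1, p)) (Function('H')(p) = Mul(Add(Pow(Add(-1, 0), -1), p), Pow(Add(p, 5), -1)) = Mul(Add(Pow(-1, -1), p), Pow(Add(5, p), -1)) = Mul(Add(-1, p), Pow(Add(5, p), -1)) = Mul(Pow(Add(5, p), -1), Add(-1, p)))
Add(Add(Function('H')(-51), -2190), -1344) = Add(Add(Mul(Pow(Add(5, -51), -1), Add(-1, -51)), -2190), -1344) = Add(Add(Mul(Pow(-46, -1), -52), -2190), -1344) = Add(Add(Mul(Rational(-1, 46), -52), -2190), -1344) = Add(Add(Rational(26, 23), -2190), -1344) = Add(Rational(-50344, 23), -1344) = Rational(-81256, 23)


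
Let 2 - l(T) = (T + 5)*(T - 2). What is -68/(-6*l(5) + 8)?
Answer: -17/44 ≈ -0.38636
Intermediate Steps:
l(T) = 2 - (-2 + T)*(5 + T) (l(T) = 2 - (T + 5)*(T - 2) = 2 - (5 + T)*(-2 + T) = 2 - (-2 + T)*(5 + T))
-68/(-6*l(5) + 8) = -68/(-6*(12 - 1*5**2 - 3*5) + 8) = -68/(-6*(12 - 1*25 - 15) + 8) = -68/(-6*(12 - 25 - 15) + 8) = -68/(-6*(-28) + 8) = -68/(168 + 8) = -68/176 = (1/176)*(-68) = -17/44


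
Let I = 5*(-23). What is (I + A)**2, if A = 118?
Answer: 9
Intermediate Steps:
I = -115
(I + A)**2 = (-115 + 118)**2 = 3**2 = 9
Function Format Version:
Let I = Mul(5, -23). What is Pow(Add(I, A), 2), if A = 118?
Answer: 9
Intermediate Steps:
I = -115
Pow(Add(I, A), 2) = Pow(Add(-115, 118), 2) = Pow(3, 2) = 9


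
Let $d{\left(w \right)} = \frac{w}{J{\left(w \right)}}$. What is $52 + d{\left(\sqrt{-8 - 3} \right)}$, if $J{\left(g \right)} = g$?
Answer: $53$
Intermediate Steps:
$d{\left(w \right)} = 1$ ($d{\left(w \right)} = \frac{w}{w} = 1$)
$52 + d{\left(\sqrt{-8 - 3} \right)} = 52 + 1 = 53$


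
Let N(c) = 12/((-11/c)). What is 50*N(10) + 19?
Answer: -5791/11 ≈ -526.45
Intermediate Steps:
N(c) = -12*c/11 (N(c) = 12*(-c/11) = -12*c/11)
50*N(10) + 19 = 50*(-12/11*10) + 19 = 50*(-120/11) + 19 = -6000/11 + 19 = -5791/11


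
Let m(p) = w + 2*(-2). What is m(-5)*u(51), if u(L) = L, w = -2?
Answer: -306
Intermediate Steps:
m(p) = -6 (m(p) = -2 + 2*(-2) = -2 - 4 = -6)
m(-5)*u(51) = -6*51 = -306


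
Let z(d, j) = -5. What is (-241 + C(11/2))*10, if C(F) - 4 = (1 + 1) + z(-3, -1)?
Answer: -2400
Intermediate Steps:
C(F) = 1 (C(F) = 4 + ((1 + 1) - 5) = 4 + (2 - 5) = 4 - 3 = 1)
(-241 + C(11/2))*10 = (-241 + 1)*10 = -240*10 = -2400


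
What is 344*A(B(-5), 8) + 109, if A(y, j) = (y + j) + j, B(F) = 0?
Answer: 5613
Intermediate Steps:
A(y, j) = y + 2*j (A(y, j) = (j + y) + j = y + 2*j)
344*A(B(-5), 8) + 109 = 344*(0 + 2*8) + 109 = 344*(0 + 16) + 109 = 344*16 + 109 = 5504 + 109 = 5613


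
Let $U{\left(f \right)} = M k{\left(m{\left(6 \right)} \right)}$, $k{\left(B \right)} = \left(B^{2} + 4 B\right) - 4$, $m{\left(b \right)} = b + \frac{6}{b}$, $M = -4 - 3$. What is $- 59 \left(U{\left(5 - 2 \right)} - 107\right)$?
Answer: $36462$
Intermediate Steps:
$M = -7$ ($M = -4 - 3 = -7$)
$k{\left(B \right)} = -4 + B^{2} + 4 B$
$U{\left(f \right)} = -511$ ($U{\left(f \right)} = - 7 \left(-4 + \left(6 + \frac{6}{6}\right)^{2} + 4 \left(6 + \frac{6}{6}\right)\right) = - 7 \left(-4 + \left(6 + 6 \cdot \frac{1}{6}\right)^{2} + 4 \left(6 + 6 \cdot \frac{1}{6}\right)\right) = - 7 \left(-4 + \left(6 + 1\right)^{2} + 4 \left(6 + 1\right)\right) = - 7 \left(-4 + 7^{2} + 4 \cdot 7\right) = - 7 \left(-4 + 49 + 28\right) = \left(-7\right) 73 = -511$)
$- 59 \left(U{\left(5 - 2 \right)} - 107\right) = - 59 \left(-511 - 107\right) = \left(-59\right) \left(-618\right) = 36462$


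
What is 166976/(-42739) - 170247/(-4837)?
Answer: 924074803/29532649 ≈ 31.290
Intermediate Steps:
166976/(-42739) - 170247/(-4837) = 166976*(-1/42739) - 170247*(-1/4837) = -166976/42739 + 24321/691 = 924074803/29532649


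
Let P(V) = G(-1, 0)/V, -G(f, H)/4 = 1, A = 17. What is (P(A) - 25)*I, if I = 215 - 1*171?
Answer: -18876/17 ≈ -1110.4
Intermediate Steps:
G(f, H) = -4 (G(f, H) = -4*1 = -4)
I = 44 (I = 215 - 171 = 44)
P(V) = -4/V
(P(A) - 25)*I = (-4/17 - 25)*44 = -429/17*44 = -18876/17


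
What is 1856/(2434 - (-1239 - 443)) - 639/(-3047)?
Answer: 2071339/3135363 ≈ 0.66064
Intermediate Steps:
1856/(2434 - (-1239 - 443)) - 639/(-3047) = 1856/(2434 - 1*(-1682)) - 639*(-1/3047) = 1856/(2434 + 1682) + 639/3047 = 1856/4116 + 639/3047 = 1856*(1/4116) + 639/3047 = 464/1029 + 639/3047 = 2071339/3135363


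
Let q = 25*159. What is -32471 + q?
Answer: -28496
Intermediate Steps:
q = 3975
-32471 + q = -32471 + 3975 = -28496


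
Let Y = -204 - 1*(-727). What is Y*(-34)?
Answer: -17782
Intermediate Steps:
Y = 523 (Y = -204 + 727 = 523)
Y*(-34) = 523*(-34) = -17782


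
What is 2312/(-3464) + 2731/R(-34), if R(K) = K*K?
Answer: 848439/500548 ≈ 1.6950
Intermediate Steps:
R(K) = K**2
2312/(-3464) + 2731/R(-34) = 2312/(-3464) + 2731/((-34)**2) = 2312*(-1/3464) + 2731/1156 = -289/433 + 2731*(1/1156) = -289/433 + 2731/1156 = 848439/500548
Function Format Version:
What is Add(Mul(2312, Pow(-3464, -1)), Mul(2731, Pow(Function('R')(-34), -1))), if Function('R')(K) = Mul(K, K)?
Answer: Rational(848439, 500548) ≈ 1.6950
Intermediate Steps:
Function('R')(K) = Pow(K, 2)
Add(Mul(2312, Pow(-3464, -1)), Mul(2731, Pow(Function('R')(-34), -1))) = Add(Mul(2312, Pow(-3464, -1)), Mul(2731, Pow(Pow(-34, 2), -1))) = Add(Mul(2312, Rational(-1, 3464)), Mul(2731, Pow(1156, -1))) = Add(Rational(-289, 433), Mul(2731, Rational(1, 1156))) = Add(Rational(-289, 433), Rational(2731, 1156)) = Rational(848439, 500548)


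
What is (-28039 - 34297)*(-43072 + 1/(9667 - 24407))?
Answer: 9893989883104/3685 ≈ 2.6849e+9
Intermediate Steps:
(-28039 - 34297)*(-43072 + 1/(9667 - 24407)) = -62336*(-43072 + 1/(-14740)) = -62336*(-43072 - 1/14740) = -62336*(-634881281/14740) = 9893989883104/3685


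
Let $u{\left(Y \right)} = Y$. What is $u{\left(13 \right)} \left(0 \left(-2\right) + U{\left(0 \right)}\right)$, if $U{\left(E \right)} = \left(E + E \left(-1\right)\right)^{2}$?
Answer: $0$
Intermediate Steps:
$U{\left(E \right)} = 0$ ($U{\left(E \right)} = \left(E - E\right)^{2} = 0^{2} = 0$)
$u{\left(13 \right)} \left(0 \left(-2\right) + U{\left(0 \right)}\right) = 13 \left(0 \left(-2\right) + 0\right) = 13 \left(0 + 0\right) = 13 \cdot 0 = 0$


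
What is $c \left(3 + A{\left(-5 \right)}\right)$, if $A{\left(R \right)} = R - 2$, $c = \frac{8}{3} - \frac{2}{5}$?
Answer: $- \frac{136}{15} \approx -9.0667$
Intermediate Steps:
$c = \frac{34}{15}$ ($c = 8 \cdot \frac{1}{3} - \frac{2}{5} = \frac{8}{3} - \frac{2}{5} = \frac{34}{15} \approx 2.2667$)
$A{\left(R \right)} = -2 + R$ ($A{\left(R \right)} = R - 2 = -2 + R$)
$c \left(3 + A{\left(-5 \right)}\right) = \frac{34 \left(3 - 7\right)}{15} = \frac{34}{15} \left(-4\right) = - \frac{136}{15}$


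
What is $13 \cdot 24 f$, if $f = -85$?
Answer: $-26520$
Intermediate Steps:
$13 \cdot 24 f = 13 \cdot 24 \left(-85\right) = 312 \left(-85\right) = -26520$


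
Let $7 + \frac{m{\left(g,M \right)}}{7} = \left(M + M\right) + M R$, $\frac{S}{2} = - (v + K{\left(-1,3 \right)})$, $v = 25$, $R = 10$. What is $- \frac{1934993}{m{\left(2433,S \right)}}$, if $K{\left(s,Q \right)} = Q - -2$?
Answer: $\frac{1934993}{5089} \approx 380.23$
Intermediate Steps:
$K{\left(s,Q \right)} = 2 + Q$ ($K{\left(s,Q \right)} = Q + 2 = 2 + Q$)
$S = -60$ ($S = 2 \left(- (25 + \left(2 + 3\right))\right) = 2 \left(- (25 + 5)\right) = 2 \left(\left(-1\right) 30\right) = 2 \left(-30\right) = -60$)
$m{\left(g,M \right)} = -49 + 84 M$ ($m{\left(g,M \right)} = -49 + 7 \left(\left(M + M\right) + M 10\right) = -49 + 7 \left(2 M + 10 M\right) = -49 + 7 \cdot 12 M = -49 + 84 M$)
$- \frac{1934993}{m{\left(2433,S \right)}} = - \frac{1934993}{-49 + 84 \left(-60\right)} = - \frac{1934993}{-49 - 5040} = - \frac{1934993}{-5089} = \left(-1934993\right) \left(- \frac{1}{5089}\right) = \frac{1934993}{5089}$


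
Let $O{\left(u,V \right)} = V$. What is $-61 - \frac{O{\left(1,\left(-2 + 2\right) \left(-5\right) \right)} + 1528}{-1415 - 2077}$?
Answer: $- \frac{52871}{873} \approx -60.562$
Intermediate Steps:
$-61 - \frac{O{\left(1,\left(-2 + 2\right) \left(-5\right) \right)} + 1528}{-1415 - 2077} = -61 - \frac{\left(-2 + 2\right) \left(-5\right) + 1528}{-1415 - 2077} = -61 - \frac{0 \left(-5\right) + 1528}{-3492} = -61 - \left(0 + 1528\right) \left(- \frac{1}{3492}\right) = -61 - 1528 \left(- \frac{1}{3492}\right) = -61 - - \frac{382}{873} = -61 + \frac{382}{873} = - \frac{52871}{873}$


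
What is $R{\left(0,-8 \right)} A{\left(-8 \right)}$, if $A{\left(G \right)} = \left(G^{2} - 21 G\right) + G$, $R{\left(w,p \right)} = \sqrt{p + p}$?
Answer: $896 i \approx 896.0 i$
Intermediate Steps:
$R{\left(w,p \right)} = \sqrt{2} \sqrt{p}$ ($R{\left(w,p \right)} = \sqrt{2 p} = \sqrt{2} \sqrt{p}$)
$A{\left(G \right)} = G^{2} - 20 G$
$R{\left(0,-8 \right)} A{\left(-8 \right)} = \sqrt{2} \sqrt{-8} \left(- 8 \left(-20 - 8\right)\right) = \sqrt{2} \cdot 2 i \sqrt{2} \left(\left(-8\right) \left(-28\right)\right) = 4 i 224 = 896 i$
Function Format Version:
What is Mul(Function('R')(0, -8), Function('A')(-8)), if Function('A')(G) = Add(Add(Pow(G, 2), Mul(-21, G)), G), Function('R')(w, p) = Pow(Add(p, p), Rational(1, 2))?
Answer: Mul(896, I) ≈ Mul(896.00, I)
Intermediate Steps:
Function('R')(w, p) = Mul(Pow(2, Rational(1, 2)), Pow(p, Rational(1, 2))) (Function('R')(w, p) = Pow(Mul(2, p), Rational(1, 2)) = Mul(Pow(2, Rational(1, 2)), Pow(p, Rational(1, 2))))
Function('A')(G) = Add(Pow(G, 2), Mul(-20, G))
Mul(Function('R')(0, -8), Function('A')(-8)) = Mul(Mul(Pow(2, Rational(1, 2)), Pow(-8, Rational(1, 2))), Mul(-8, Add(-20, -8))) = Mul(Mul(Pow(2, Rational(1, 2)), Mul(2, I, Pow(2, Rational(1, 2)))), Mul(-8, -28)) = Mul(Mul(4, I), 224) = Mul(896, I)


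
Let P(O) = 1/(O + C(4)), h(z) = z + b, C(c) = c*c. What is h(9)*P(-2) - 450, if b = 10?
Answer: -6281/14 ≈ -448.64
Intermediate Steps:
C(c) = c**2
h(z) = 10 + z (h(z) = z + 10 = 10 + z)
P(O) = 1/(16 + O) (P(O) = 1/(O + 4**2) = 1/(O + 16) = 1/(16 + O))
h(9)*P(-2) - 450 = (10 + 9)/(16 - 2) - 450 = 19/14 - 450 = -6281/14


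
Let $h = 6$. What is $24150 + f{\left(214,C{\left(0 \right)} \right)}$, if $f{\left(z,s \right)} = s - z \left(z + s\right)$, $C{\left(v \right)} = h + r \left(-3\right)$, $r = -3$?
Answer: $-24841$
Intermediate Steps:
$C{\left(v \right)} = 15$ ($C{\left(v \right)} = 6 - -9 = 6 + 9 = 15$)
$f{\left(z,s \right)} = s - z \left(s + z\right)$
$24150 + f{\left(214,C{\left(0 \right)} \right)} = 24150 - \left(45781 + 3210\right) = 24150 - 48991 = -24841$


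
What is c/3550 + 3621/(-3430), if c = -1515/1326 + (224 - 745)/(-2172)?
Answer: -617182443587/584486611800 ≈ -1.0559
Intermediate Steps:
c = -433289/480012 (c = -1515*1/1326 - 521*(-1/2172) = -505/442 + 521/2172 = -433289/480012 ≈ -0.90266)
c/3550 + 3621/(-3430) = -433289/480012/3550 + 3621/(-3430) = -433289/480012*1/3550 + 3621*(-1/3430) = -433289/1704042600 - 3621/3430 = -617182443587/584486611800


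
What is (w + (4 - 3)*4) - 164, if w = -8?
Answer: -168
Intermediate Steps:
(w + (4 - 3)*4) - 164 = (-8 + (4 - 3)*4) - 164 = (-8 + 1*4) - 164 = (-8 + 4) - 164 = -4 - 164 = -168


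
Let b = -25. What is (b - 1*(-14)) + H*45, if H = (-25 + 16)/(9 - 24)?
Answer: 16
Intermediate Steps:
H = ⅗ (H = -9/(-15) = -9*(-1/15) = ⅗ ≈ 0.60000)
(b - 1*(-14)) + H*45 = (-25 - 1*(-14)) + (⅗)*45 = (-25 + 14) + 27 = -11 + 27 = 16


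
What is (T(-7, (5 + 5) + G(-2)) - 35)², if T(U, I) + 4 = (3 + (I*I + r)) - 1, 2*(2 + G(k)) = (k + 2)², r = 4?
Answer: 961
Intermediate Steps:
G(k) = -2 + (2 + k)²/2 (G(k) = -2 + (k + 2)²/2 = -2 + (2 + k)²/2)
T(U, I) = 2 + I² (T(U, I) = -4 + ((3 + (I*I + 4)) - 1) = -4 + ((3 + (I² + 4)) - 1) = -4 + ((3 + (4 + I²)) - 1) = -4 + ((7 + I²) - 1) = -4 + (6 + I²) = 2 + I²)
(T(-7, (5 + 5) + G(-2)) - 35)² = ((2 + ((5 + 5) + (½)*(-2)*(4 - 2))²) - 35)² = ((2 + (10 + (½)*(-2)*2)²) - 35)² = ((2 + (10 - 2)²) - 35)² = ((2 + 8²) - 35)² = ((2 + 64) - 35)² = (66 - 35)² = 31² = 961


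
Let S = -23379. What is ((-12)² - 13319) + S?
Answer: -36554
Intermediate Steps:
((-12)² - 13319) + S = ((-12)² - 13319) - 23379 = (144 - 13319) - 23379 = -13175 - 23379 = -36554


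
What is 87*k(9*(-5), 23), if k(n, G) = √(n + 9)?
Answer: 522*I ≈ 522.0*I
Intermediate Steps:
k(n, G) = √(9 + n)
87*k(9*(-5), 23) = 87*√(9 + 9*(-5)) = 87*√(9 - 45) = 87*√(-36) = 87*(6*I) = 522*I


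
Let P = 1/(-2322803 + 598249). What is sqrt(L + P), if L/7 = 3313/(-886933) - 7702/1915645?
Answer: 3*I*sqrt(51791547857706216759749652654821230)/2930101346954138890 ≈ 0.23301*I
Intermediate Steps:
P = -1/1724554 (P = 1/(-1724554) = -1/1724554 ≈ -5.7986e-7)
L = -92243828957/1699048766785 (L = 7*(3313/(-886933) - 7702/1915645) = 7*(3313*(-1/886933) - 7702*1/1915645) = 7*(-3313/886933 - 7702/1915645) = 7*(-13177689851/1699048766785) = -92243828957/1699048766785 ≈ -0.054291)
sqrt(L + P) = sqrt(-92243828957/1699048766785 - 1/1724554) = sqrt(-159081163251876963/2930101346954138890) = 3*I*sqrt(51791547857706216759749652654821230)/2930101346954138890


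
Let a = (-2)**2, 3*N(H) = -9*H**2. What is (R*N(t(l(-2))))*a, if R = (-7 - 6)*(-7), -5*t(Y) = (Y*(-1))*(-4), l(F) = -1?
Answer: -17472/25 ≈ -698.88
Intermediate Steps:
t(Y) = -4*Y/5 (t(Y) = -Y*(-1)*(-4)/5 = -(-Y)*(-4)/5 = -4*Y/5)
N(H) = -3*H**2 (N(H) = (-9*H**2)/3 = -3*H**2)
R = 91 (R = -13*(-7) = 91)
a = 4
(R*N(t(l(-2))))*a = (91*(-3*(-4/5*(-1))**2))*4 = (91*(-3*(4/5)**2))*4 = (91*(-3*16/25))*4 = (91*(-48/25))*4 = -4368/25*4 = -17472/25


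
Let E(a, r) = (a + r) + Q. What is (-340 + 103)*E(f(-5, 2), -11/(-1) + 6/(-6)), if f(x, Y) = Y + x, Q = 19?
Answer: -6162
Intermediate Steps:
E(a, r) = 19 + a + r (E(a, r) = (a + r) + 19 = 19 + a + r)
(-340 + 103)*E(f(-5, 2), -11/(-1) + 6/(-6)) = (-340 + 103)*(19 + (2 - 5) + (-11/(-1) + 6/(-6))) = -237*(19 - 3 + (-11*(-1) + 6*(-⅙))) = -237*(19 - 3 + (11 - 1)) = -237*(19 - 3 + 10) = -237*26 = -6162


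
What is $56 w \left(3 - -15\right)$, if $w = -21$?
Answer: $-21168$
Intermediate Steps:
$56 w \left(3 - -15\right) = 56 \left(-21\right) \left(3 - -15\right) = - 1176 \left(3 + 15\right) = \left(-1176\right) 18 = -21168$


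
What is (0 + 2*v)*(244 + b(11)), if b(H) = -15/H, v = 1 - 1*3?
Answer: -10676/11 ≈ -970.54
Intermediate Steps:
v = -2 (v = 1 - 3 = -2)
(0 + 2*v)*(244 + b(11)) = (0 + 2*(-2))*(244 - 15/11) = (0 - 4)*(244 - 15*1/11) = -4*(244 - 15/11) = -4*2669/11 = -10676/11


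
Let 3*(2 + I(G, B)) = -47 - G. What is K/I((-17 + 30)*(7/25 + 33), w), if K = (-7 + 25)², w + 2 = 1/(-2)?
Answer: -2700/1349 ≈ -2.0015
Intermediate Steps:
w = -5/2 (w = -2 + 1/(-2) = -2 - ½ = -5/2 ≈ -2.5000)
K = 324 (K = 18² = 324)
I(G, B) = -53/3 - G/3 (I(G, B) = -2 + (-47 - G)/3 = -2 + (-47/3 - G/3) = -53/3 - G/3)
K/I((-17 + 30)*(7/25 + 33), w) = 324/(-53/3 - (-17 + 30)*(7/25 + 33)/3) = 324/(-53/3 - 13*(7*(1/25) + 33)/3) = 324/(-53/3 - 13*(7/25 + 33)/3) = 324/(-53/3 - 13*832/(3*25)) = 324/(-53/3 - ⅓*10816/25) = 324/(-53/3 - 10816/75) = 324/(-4047/25) = 324*(-25/4047) = -2700/1349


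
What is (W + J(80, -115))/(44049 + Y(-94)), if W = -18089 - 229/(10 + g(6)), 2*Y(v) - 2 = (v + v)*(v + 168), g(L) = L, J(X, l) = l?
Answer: -291493/593504 ≈ -0.49114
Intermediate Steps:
Y(v) = 1 + v*(168 + v) (Y(v) = 1 + ((v + v)*(v + 168))/2 = 1 + ((2*v)*(168 + v))/2 = 1 + (2*v*(168 + v))/2 = 1 + v*(168 + v))
W = -289653/16 (W = -18089 - 229/(10 + 6) = -18089 - 229/16 = -289653/16 ≈ -18103.)
(W + J(80, -115))/(44049 + Y(-94)) = (-289653/16 - 115)/(44049 + (1 + (-94)² + 168*(-94))) = -291493/(16*(44049 + (1 + 8836 - 15792))) = -291493/(16*(44049 - 6955)) = -291493/16/37094 = -291493/16*1/37094 = -291493/593504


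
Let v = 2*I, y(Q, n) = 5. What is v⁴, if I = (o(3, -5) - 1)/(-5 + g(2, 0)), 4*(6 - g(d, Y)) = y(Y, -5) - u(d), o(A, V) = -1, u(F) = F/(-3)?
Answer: 5308416/625 ≈ 8493.5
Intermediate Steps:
u(F) = -F/3 (u(F) = F*(-⅓) = -F/3)
g(d, Y) = 19/4 - d/12 (g(d, Y) = 6 - (5 - (-1)*d/3)/4 = 6 - (5 + d/3)/4 = 6 + (-5/4 - d/12) = 19/4 - d/12)
I = 24/5 (I = (-1 - 1)/(-5 + (19/4 - 1/12*2)) = -2/(-5 + (19/4 - ⅙)) = -2/(-5 + 55/12) = -2/(-5/12) = -2*(-12/5) = 24/5 ≈ 4.8000)
v = 48/5 (v = 2*(24/5) = 48/5 ≈ 9.6000)
v⁴ = (48/5)⁴ = 5308416/625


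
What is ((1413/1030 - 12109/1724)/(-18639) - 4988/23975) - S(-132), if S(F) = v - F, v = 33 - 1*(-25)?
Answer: -15093289818504349/79351604079300 ≈ -190.21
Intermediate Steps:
v = 58 (v = 33 + 25 = 58)
S(F) = 58 - F
((1413/1030 - 12109/1724)/(-18639) - 4988/23975) - S(-132) = ((1413/1030 - 12109/1724)/(-18639) - 4988/23975) - (58 - 1*(-132)) = ((1413*(1/1030) - 12109*1/1724)*(-1/18639) - 4988*1/23975) - (58 + 132) = ((1413/1030 - 12109/1724)*(-1/18639) - 4988/23975) - 1*190 = (-5018129/887860*(-1/18639) - 4988/23975) - 190 = (5018129/16548822540 - 4988/23975) - 190 = -16485043437349/79351604079300 - 190 = -15093289818504349/79351604079300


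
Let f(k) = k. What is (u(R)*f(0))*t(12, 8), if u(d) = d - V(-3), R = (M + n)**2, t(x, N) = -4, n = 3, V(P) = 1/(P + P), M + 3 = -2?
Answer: 0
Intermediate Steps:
M = -5 (M = -3 - 2 = -5)
V(P) = 1/(2*P)
R = 4 (R = (-5 + 3)**2 = (-2)**2 = 4)
u(d) = 1/6 + d (u(d) = d - 1/(2*(-3)) = d - (-1)/(2*3) = d - 1*(-1/6) = d + 1/6 = 1/6 + d)
(u(R)*f(0))*t(12, 8) = ((1/6 + 4)*0)*(-4) = ((25/6)*0)*(-4) = 0*(-4) = 0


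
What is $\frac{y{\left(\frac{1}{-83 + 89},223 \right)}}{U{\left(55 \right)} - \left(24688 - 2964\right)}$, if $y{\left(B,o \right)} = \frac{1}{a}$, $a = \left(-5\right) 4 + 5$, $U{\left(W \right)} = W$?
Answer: $\frac{1}{325035} \approx 3.0766 \cdot 10^{-6}$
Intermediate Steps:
$a = -15$ ($a = -20 + 5 = -15$)
$y{\left(B,o \right)} = - \frac{1}{15}$ ($y{\left(B,o \right)} = \frac{1}{-15} = - \frac{1}{15}$)
$\frac{y{\left(\frac{1}{-83 + 89},223 \right)}}{U{\left(55 \right)} - \left(24688 - 2964\right)} = - \frac{1}{15 \left(55 - \left(24688 - 2964\right)\right)} = - \frac{1}{15 \left(55 - 21724\right)} = - \frac{1}{15 \left(-21669\right)} = \left(- \frac{1}{15}\right) \left(- \frac{1}{21669}\right) = \frac{1}{325035}$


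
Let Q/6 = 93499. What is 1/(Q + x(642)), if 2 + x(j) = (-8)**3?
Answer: 1/560480 ≈ 1.7842e-6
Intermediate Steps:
Q = 560994 (Q = 6*93499 = 560994)
x(j) = -514 (x(j) = -2 + (-8)**3 = -2 - 512 = -514)
1/(Q + x(642)) = 1/(560994 - 514) = 1/560480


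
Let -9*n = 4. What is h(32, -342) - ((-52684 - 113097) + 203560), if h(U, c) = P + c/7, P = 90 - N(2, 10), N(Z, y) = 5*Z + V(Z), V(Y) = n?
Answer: -2378087/63 ≈ -37747.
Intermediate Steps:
n = -4/9 (n = -⅑*4 = -4/9 ≈ -0.44444)
V(Y) = -4/9
N(Z, y) = -4/9 + 5*Z (N(Z, y) = 5*Z - 4/9 = -4/9 + 5*Z)
P = 724/9 (P = 90 - (-4/9 + 5*2) = 90 - (-4/9 + 10) = 90 - 1*86/9 = 90 - 86/9 = 724/9 ≈ 80.444)
h(U, c) = 724/9 + c/7
h(32, -342) - ((-52684 - 113097) + 203560) = (724/9 + (⅐)*(-342)) - ((-52684 - 113097) + 203560) = (724/9 - 342/7) - (-165781 + 203560) = 1990/63 - 1*37779 = 1990/63 - 37779 = -2378087/63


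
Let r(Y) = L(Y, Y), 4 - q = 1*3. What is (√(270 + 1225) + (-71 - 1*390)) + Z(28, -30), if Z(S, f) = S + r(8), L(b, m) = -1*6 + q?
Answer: -438 + √1495 ≈ -399.33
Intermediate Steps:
q = 1 (q = 4 - 3 = 1)
L(b, m) = -5 (L(b, m) = -1*6 + 1 = -6 + 1 = -5)
r(Y) = -5
Z(S, f) = -5 + S (Z(S, f) = S - 5 = -5 + S)
(√(270 + 1225) + (-71 - 1*390)) + Z(28, -30) = (√(270 + 1225) + (-71 - 1*390)) + (-5 + 28) = (√1495 + (-71 - 390)) + 23 = (√1495 - 461) + 23 = (-461 + √1495) + 23 = -438 + √1495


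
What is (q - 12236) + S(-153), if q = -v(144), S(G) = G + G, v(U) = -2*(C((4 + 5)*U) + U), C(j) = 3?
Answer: -12248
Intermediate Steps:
v(U) = -6 - 2*U (v(U) = -2*(3 + U) = -6 - 2*U)
S(G) = 2*G
q = 294 (q = -(-6 - 2*144) = -(-6 - 288) = -1*(-294) = 294)
(q - 12236) + S(-153) = (294 - 12236) + 2*(-153) = -11942 - 306 = -12248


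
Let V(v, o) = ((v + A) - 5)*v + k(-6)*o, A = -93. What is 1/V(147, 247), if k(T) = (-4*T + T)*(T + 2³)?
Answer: 1/16095 ≈ 6.2131e-5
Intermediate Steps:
k(T) = -3*T*(8 + T) (k(T) = (-3*T)*(T + 8) = (-3*T)*(8 + T) = -3*T*(8 + T))
V(v, o) = 36*o + v*(-98 + v) (V(v, o) = ((v - 93) - 5)*v + (-3*(-6)*(8 - 6))*o = ((-93 + v) - 5)*v + (-3*(-6)*2)*o = (-98 + v)*v + 36*o = v*(-98 + v) + 36*o = 36*o + v*(-98 + v))
1/V(147, 247) = 1/(147² - 98*147 + 36*247) = 1/(21609 - 14406 + 8892) = 1/16095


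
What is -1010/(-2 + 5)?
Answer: -1010/3 ≈ -336.67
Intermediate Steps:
-1010/(-2 + 5) = -1010/3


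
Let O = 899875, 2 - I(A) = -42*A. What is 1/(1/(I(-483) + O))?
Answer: 879591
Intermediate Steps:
I(A) = 2 + 42*A (I(A) = 2 - (-42)*A = 2 + 42*A)
1/(1/(I(-483) + O)) = 1/(1/((2 + 42*(-483)) + 899875)) = 1/(1/((2 - 20286) + 899875)) = 1/(1/(-20284 + 899875)) = 1/(1/879591) = 879591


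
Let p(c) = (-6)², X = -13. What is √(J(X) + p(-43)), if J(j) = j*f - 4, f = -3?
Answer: √71 ≈ 8.4261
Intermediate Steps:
J(j) = -4 - 3*j (J(j) = j*(-3) - 4 = -3*j - 4 = -4 - 3*j)
p(c) = 36
√(J(X) + p(-43)) = √((-4 - 3*(-13)) + 36) = √((-4 + 39) + 36) = √(35 + 36) = √71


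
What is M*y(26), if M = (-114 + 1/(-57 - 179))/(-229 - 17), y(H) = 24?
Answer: 26905/2419 ≈ 11.122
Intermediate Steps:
M = 26905/58056 (M = (-114 + 1/(-236))/(-246) = (-114 - 1/236)*(-1/246) = -26905/236*(-1/246) = 26905/58056 ≈ 0.46343)
M*y(26) = (26905/58056)*24 = 26905/2419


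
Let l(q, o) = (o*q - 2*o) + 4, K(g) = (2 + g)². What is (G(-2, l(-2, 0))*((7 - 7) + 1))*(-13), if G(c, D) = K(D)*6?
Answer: -2808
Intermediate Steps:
l(q, o) = 4 - 2*o + o*q (l(q, o) = (-2*o + o*q) + 4 = 4 - 2*o + o*q)
G(c, D) = 6*(2 + D)² (G(c, D) = (2 + D)²*6 = 6*(2 + D)²)
(G(-2, l(-2, 0))*((7 - 7) + 1))*(-13) = ((6*(2 + (4 - 2*0 + 0*(-2)))²)*((7 - 7) + 1))*(-13) = ((6*(2 + (4 + 0 + 0))²)*(0 + 1))*(-13) = ((6*(2 + 4)²)*1)*(-13) = ((6*6²)*1)*(-13) = ((6*36)*1)*(-13) = (216*1)*(-13) = 216*(-13) = -2808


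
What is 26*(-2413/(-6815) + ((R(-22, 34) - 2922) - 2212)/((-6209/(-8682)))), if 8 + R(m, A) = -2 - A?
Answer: -7965257076998/42314335 ≈ -1.8824e+5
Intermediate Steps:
R(m, A) = -10 - A (R(m, A) = -8 + (-2 - A) = -10 - A)
26*(-2413/(-6815) + ((R(-22, 34) - 2922) - 2212)/((-6209/(-8682)))) = 26*(-2413/(-6815) + (((-10 - 1*34) - 2922) - 2212)/((-6209/(-8682)))) = 26*(-2413*(-1/6815) + (((-10 - 34) - 2922) - 2212)/((-6209*(-1/8682)))) = 26*(2413/6815 + ((-44 - 2922) - 2212)/(6209/8682)) = 26*(2413/6815 + (-2966 - 2212)*(8682/6209)) = 26*(2413/6815 - 5178*8682/6209) = 26*(2413/6815 - 44955396/6209) = 26*(-306356041423/42314335) = -7965257076998/42314335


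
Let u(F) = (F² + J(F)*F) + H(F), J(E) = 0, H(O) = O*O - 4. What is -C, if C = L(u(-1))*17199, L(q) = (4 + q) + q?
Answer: 0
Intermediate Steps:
H(O) = -4 + O² (H(O) = O² - 4 = -4 + O²)
u(F) = -4 + 2*F² (u(F) = (F² + 0*F) + (-4 + F²) = (F² + 0) + (-4 + F²) = F² + (-4 + F²) = -4 + 2*F²)
L(q) = 4 + 2*q
C = 0 (C = (4 + 2*(-4 + 2*(-1)²))*17199 = (4 + 2*(-4 + 2*1))*17199 = (4 + 2*(-4 + 2))*17199 = (4 + 2*(-2))*17199 = (4 - 4)*17199 = 0*17199 = 0)
-C = -1*0 = 0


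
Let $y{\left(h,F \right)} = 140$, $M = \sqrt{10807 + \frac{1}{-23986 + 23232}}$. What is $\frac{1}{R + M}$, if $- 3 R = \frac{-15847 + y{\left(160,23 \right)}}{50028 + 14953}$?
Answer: $- \frac{2308725154554}{309664537736465627} + \frac{38002773249 \sqrt{6143951658}}{309664537736465627} \approx 0.0096119$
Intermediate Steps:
$M = \frac{\sqrt{6143951658}}{754}$ ($M = \sqrt{10807 + \frac{1}{-754}} = \sqrt{10807 - \frac{1}{754}} = \sqrt{\frac{8148477}{754}} = \frac{\sqrt{6143951658}}{754} \approx 103.96$)
$R = \frac{15707}{194943}$ ($R = - \frac{\left(-15847 + 140\right) \frac{1}{50028 + 14953}}{3} = - \frac{\left(-15707\right) \frac{1}{64981}}{3} = \left(- \frac{1}{3}\right) \left(- \frac{15707}{64981}\right) = \frac{15707}{194943} \approx 0.080572$)
$\frac{1}{R + M} = \frac{1}{\frac{15707}{194943} + \frac{\sqrt{6143951658}}{754}}$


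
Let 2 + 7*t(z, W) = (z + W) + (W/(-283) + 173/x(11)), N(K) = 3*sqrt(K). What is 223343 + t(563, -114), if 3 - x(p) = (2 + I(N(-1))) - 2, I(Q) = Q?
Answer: 2655463547/11886 + 173*I/42 ≈ 2.2341e+5 + 4.119*I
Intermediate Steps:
x(p) = 3 - 3*I (x(p) = 3 - ((2 + 3*sqrt(-1)) - 2) = 3 - ((2 + 3*I) - 2) = 3 - 3*I)
t(z, W) = -2/7 + z/7 + 173*(3 + 3*I)/126 + 282*W/1981 (t(z, W) = -2/7 + ((z + W) + (W/(-283) + 173/(3 - 3*I)))/7 = -2/7 + ((W + z) + (W*(-1/283) + 173*((3 + 3*I)/18)))/7 = -2/7 + ((W + z) + (-W/283 + 173*(3 + 3*I)/18))/7 = -2/7 + (z + 173*(3 + 3*I)/18 + 282*W/283)/7 = -2/7 + (z/7 + 173*(3 + 3*I)/126 + 282*W/1981) = -2/7 + z/7 + 173*(3 + 3*I)/126 + 282*W/1981)
223343 + t(563, -114) = 223343 + (23/6 + (1/7)*563 + 173*I/42 + (282/1981)*(-114)) = 223343 + (23/6 + 563/7 + 173*I/42 - 32148/1981) = 223343 + (808649/11886 + 173*I/42) = 2655463547/11886 + 173*I/42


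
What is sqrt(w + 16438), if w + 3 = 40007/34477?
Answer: 3*sqrt(2170784935606)/34477 ≈ 128.20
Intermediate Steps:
w = -63424/34477 (w = -3 + 40007/34477 = -63424/34477 ≈ -1.8396)
sqrt(w + 16438) = sqrt(-63424/34477 + 16438) = sqrt(566669502/34477) = 3*sqrt(2170784935606)/34477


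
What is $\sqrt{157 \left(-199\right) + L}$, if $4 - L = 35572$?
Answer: $i \sqrt{66811} \approx 258.48 i$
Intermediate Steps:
$L = -35568$ ($L = 4 - 35572 = -35568$)
$\sqrt{157 \left(-199\right) + L} = \sqrt{157 \left(-199\right) - 35568} = \sqrt{-31243 - 35568} = \sqrt{-66811} = i \sqrt{66811}$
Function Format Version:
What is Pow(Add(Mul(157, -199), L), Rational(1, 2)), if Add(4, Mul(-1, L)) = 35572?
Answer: Mul(I, Pow(66811, Rational(1, 2))) ≈ Mul(258.48, I)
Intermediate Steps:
L = -35568 (L = Add(4, Mul(-1, 35572)) = Add(4, -35572) = -35568)
Pow(Add(Mul(157, -199), L), Rational(1, 2)) = Pow(Add(Mul(157, -199), -35568), Rational(1, 2)) = Pow(Add(-31243, -35568), Rational(1, 2)) = Pow(-66811, Rational(1, 2)) = Mul(I, Pow(66811, Rational(1, 2)))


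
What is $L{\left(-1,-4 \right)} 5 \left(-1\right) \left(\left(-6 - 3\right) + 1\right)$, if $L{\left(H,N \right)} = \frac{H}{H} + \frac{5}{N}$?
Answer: $-10$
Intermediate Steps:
$L{\left(H,N \right)} = 1 + \frac{5}{N}$
$L{\left(-1,-4 \right)} 5 \left(-1\right) \left(\left(-6 - 3\right) + 1\right) = \frac{5 - 4}{-4} \cdot 5 \left(-1\right) \left(\left(-6 - 3\right) + 1\right) = \left(- \frac{1}{4}\right) 1 \left(-5\right) \left(-9 + 1\right) = \left(- \frac{1}{4}\right) \left(-5\right) \left(-8\right) = \frac{5}{4} \left(-8\right) = -10$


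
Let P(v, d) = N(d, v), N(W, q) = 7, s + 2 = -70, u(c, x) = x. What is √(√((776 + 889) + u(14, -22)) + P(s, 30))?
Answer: √(7 + √1643) ≈ 6.8945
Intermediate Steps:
s = -72 (s = -2 - 70 = -72)
P(v, d) = 7
√(√((776 + 889) + u(14, -22)) + P(s, 30)) = √(√((776 + 889) - 22) + 7) = √(√(1665 - 22) + 7) = √(√1643 + 7) = √(7 + √1643)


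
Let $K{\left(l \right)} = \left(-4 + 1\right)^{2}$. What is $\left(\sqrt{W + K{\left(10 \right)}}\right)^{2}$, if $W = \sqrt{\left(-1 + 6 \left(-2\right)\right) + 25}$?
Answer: $9 + 2 \sqrt{3} \approx 12.464$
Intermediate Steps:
$W = 2 \sqrt{3}$ ($W = \sqrt{\left(-1 - 12\right) + 25} = \sqrt{-13 + 25} = \sqrt{12} = 2 \sqrt{3} \approx 3.4641$)
$K{\left(l \right)} = 9$ ($K{\left(l \right)} = \left(-3\right)^{2} = 9$)
$\left(\sqrt{W + K{\left(10 \right)}}\right)^{2} = \left(\sqrt{2 \sqrt{3} + 9}\right)^{2} = \left(\sqrt{9 + 2 \sqrt{3}}\right)^{2} = 9 + 2 \sqrt{3}$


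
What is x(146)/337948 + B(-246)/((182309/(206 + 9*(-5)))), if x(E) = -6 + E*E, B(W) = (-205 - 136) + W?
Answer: -14026723423/30805480966 ≈ -0.45533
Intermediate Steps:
B(W) = -341 + W
x(E) = -6 + E²
x(146)/337948 + B(-246)/((182309/(206 + 9*(-5)))) = (-6 + 146²)/337948 + (-341 - 246)/((182309/(206 + 9*(-5)))) = (-6 + 21316)*(1/337948) - 587/(182309/(206 - 45)) = 21310*(1/337948) - 587/(182309/161) = 10655/168974 - 587/(182309*(1/161)) = 10655/168974 - 587/182309/161 = 10655/168974 - 587*161/182309 = 10655/168974 - 94507/182309 = -14026723423/30805480966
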